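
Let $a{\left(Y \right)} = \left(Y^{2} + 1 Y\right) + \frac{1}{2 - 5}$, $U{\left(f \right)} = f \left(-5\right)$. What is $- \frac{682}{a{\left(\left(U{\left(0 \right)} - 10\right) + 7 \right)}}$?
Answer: $- \frac{2046}{17} \approx -120.35$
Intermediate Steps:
$U{\left(f \right)} = - 5 f$
$a{\left(Y \right)} = - \frac{1}{3} + Y + Y^{2}$ ($a{\left(Y \right)} = \left(Y^{2} + Y\right) + \frac{1}{-3} = \left(Y + Y^{2}\right) - \frac{1}{3} = - \frac{1}{3} + Y + Y^{2}$)
$- \frac{682}{a{\left(\left(U{\left(0 \right)} - 10\right) + 7 \right)}} = - \frac{682}{- \frac{1}{3} + \left(\left(\left(-5\right) 0 - 10\right) + 7\right) + \left(\left(\left(-5\right) 0 - 10\right) + 7\right)^{2}} = - \frac{682}{- \frac{1}{3} + \left(\left(0 - 10\right) + 7\right) + \left(\left(0 - 10\right) + 7\right)^{2}} = - \frac{682}{- \frac{1}{3} + \left(-10 + 7\right) + \left(-10 + 7\right)^{2}} = - \frac{682}{- \frac{1}{3} - 3 + \left(-3\right)^{2}} = - \frac{682}{- \frac{1}{3} - 3 + 9} = - \frac{682}{\frac{17}{3}} = \left(-682\right) \frac{3}{17} = - \frac{2046}{17}$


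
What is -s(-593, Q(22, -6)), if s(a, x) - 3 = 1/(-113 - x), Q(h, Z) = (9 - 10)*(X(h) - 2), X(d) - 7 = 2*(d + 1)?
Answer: -185/62 ≈ -2.9839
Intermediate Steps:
X(d) = 9 + 2*d (X(d) = 7 + 2*(d + 1) = 7 + 2*(1 + d) = 7 + (2 + 2*d) = 9 + 2*d)
Q(h, Z) = -7 - 2*h (Q(h, Z) = (9 - 10)*((9 + 2*h) - 2) = -(7 + 2*h) = -7 - 2*h)
s(a, x) = 3 + 1/(-113 - x)
-s(-593, Q(22, -6)) = -(338 + 3*(-7 - 2*22))/(113 + (-7 - 2*22)) = -(338 + 3*(-7 - 44))/(113 + (-7 - 44)) = -(338 + 3*(-51))/(113 - 51) = -(338 - 153)/62 = -185/62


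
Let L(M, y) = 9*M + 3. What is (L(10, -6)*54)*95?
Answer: 477090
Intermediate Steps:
L(M, y) = 3 + 9*M
(L(10, -6)*54)*95 = ((3 + 9*10)*54)*95 = ((3 + 90)*54)*95 = (93*54)*95 = 5022*95 = 477090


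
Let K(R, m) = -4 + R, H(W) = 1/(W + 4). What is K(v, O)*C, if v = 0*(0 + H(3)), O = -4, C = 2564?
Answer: -10256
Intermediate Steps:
H(W) = 1/(4 + W)
v = 0 (v = 0*(0 + 1/(4 + 3)) = 0*(0 + 1/7) = 0*(1/7) = 0)
K(v, O)*C = (-4 + 0)*2564 = -4*2564 = -10256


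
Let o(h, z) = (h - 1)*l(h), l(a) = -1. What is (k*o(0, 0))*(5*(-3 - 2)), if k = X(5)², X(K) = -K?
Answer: -625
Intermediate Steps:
o(h, z) = 1 - h (o(h, z) = (h - 1)*(-1) = (-1 + h)*(-1) = 1 - h)
k = 25 (k = (-1*5)² = (-5)² = 25)
(k*o(0, 0))*(5*(-3 - 2)) = (25*(1 - 1*0))*(5*(-3 - 2)) = (25*(1 + 0))*(5*(-5)) = (25*1)*(-25) = 25*(-25) = -625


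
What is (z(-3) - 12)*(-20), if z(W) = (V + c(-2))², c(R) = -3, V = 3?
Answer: 240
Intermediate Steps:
z(W) = 0 (z(W) = (3 - 3)² = 0² = 0)
(z(-3) - 12)*(-20) = (0 - 12)*(-20) = -12*(-20) = 240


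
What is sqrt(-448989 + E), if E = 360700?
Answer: I*sqrt(88289) ≈ 297.13*I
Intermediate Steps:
sqrt(-448989 + E) = sqrt(-448989 + 360700) = sqrt(-88289) = I*sqrt(88289)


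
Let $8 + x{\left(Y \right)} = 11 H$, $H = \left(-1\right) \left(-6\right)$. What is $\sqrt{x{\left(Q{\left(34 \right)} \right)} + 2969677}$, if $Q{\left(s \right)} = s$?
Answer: $\sqrt{2969735} \approx 1723.3$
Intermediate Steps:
$H = 6$
$x{\left(Y \right)} = 58$ ($x{\left(Y \right)} = -8 + 11 \cdot 6 = -8 + 66 = 58$)
$\sqrt{x{\left(Q{\left(34 \right)} \right)} + 2969677} = \sqrt{58 + 2969677} = \sqrt{2969735}$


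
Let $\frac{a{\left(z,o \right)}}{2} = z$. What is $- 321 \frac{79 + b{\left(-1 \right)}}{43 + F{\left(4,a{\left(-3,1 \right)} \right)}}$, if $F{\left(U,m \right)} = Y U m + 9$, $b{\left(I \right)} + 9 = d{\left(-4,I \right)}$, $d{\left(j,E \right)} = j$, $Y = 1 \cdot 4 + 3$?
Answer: $\frac{10593}{58} \approx 182.64$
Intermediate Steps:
$Y = 7$ ($Y = 4 + 3 = 7$)
$a{\left(z,o \right)} = 2 z$
$b{\left(I \right)} = -13$ ($b{\left(I \right)} = -9 - 4 = -13$)
$F{\left(U,m \right)} = 9 + 7 U m$ ($F{\left(U,m \right)} = 7 U m + 9 = 9 + 7 U m$)
$- 321 \frac{79 + b{\left(-1 \right)}}{43 + F{\left(4,a{\left(-3,1 \right)} \right)}} = - 321 \frac{79 - 13}{43 + \left(9 + 7 \cdot 4 \cdot 2 \left(-3\right)\right)} = - 321 \frac{66}{43 + \left(9 + 7 \cdot 4 \left(-6\right)\right)} = - 321 \frac{66}{43 + \left(9 - 168\right)} = - 321 \frac{66}{43 - 159} = - 321 \frac{66}{-116} = - 321 \cdot 66 \left(- \frac{1}{116}\right) = \left(-321\right) \left(- \frac{33}{58}\right) = \frac{10593}{58}$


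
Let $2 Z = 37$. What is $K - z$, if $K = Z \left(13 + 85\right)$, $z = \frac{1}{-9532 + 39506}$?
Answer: $\frac{54342861}{29974} \approx 1813.0$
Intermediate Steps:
$z = \frac{1}{29974} \approx 3.3362 \cdot 10^{-5}$
$Z = \frac{37}{2}$ ($Z = \frac{1}{2} \cdot 37 = \frac{37}{2} \approx 18.5$)
$K = 1813$ ($K = \frac{37 \left(13 + 85\right)}{2} = \frac{37}{2} \cdot 98 = 1813$)
$K - z = 1813 - \frac{1}{29974} = \frac{54342861}{29974}$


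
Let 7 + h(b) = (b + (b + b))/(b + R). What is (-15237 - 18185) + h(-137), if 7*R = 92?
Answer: -9660022/289 ≈ -33426.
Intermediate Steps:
R = 92/7 (R = (⅐)*92 = 92/7 ≈ 13.143)
h(b) = -7 + 3*b/(92/7 + b) (h(b) = -7 + (b + (b + b))/(b + 92/7) = -7 + (b + 2*b)/(92/7 + b) = -7 + (3*b)/(92/7 + b) = -7 + 3*b/(92/7 + b))
(-15237 - 18185) + h(-137) = (-15237 - 18185) + 28*(-23 - 1*(-137))/(92 + 7*(-137)) = -33422 + 28*(-23 + 137)/(92 - 959) = -33422 + 28*114/(-867) = -33422 + 28*(-1/867)*114 = -33422 - 1064/289 = -9660022/289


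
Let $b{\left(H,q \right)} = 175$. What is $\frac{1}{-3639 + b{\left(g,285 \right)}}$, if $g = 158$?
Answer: $- \frac{1}{3464} \approx -0.00028868$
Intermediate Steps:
$\frac{1}{-3639 + b{\left(g,285 \right)}} = \frac{1}{-3639 + 175} = \frac{1}{-3464} = - \frac{1}{3464}$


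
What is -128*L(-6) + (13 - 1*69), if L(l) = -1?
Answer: 72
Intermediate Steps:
-128*L(-6) + (13 - 1*69) = -128*(-1) + (13 - 1*69) = 128 + (13 - 69) = 128 - 56 = 72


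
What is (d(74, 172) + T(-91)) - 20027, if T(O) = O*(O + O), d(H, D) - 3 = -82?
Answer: -3544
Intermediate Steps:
d(H, D) = -79 (d(H, D) = 3 - 82 = -79)
T(O) = 2*O**2 (T(O) = O*(2*O) = 2*O**2)
(d(74, 172) + T(-91)) - 20027 = (-79 + 2*(-91)**2) - 20027 = (-79 + 2*8281) - 20027 = (-79 + 16562) - 20027 = 16483 - 20027 = -3544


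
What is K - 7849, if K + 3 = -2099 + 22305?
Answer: 12354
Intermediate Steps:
K = 20203 (K = -3 + (-2099 + 22305) = -3 + 20206 = 20203)
K - 7849 = 20203 - 7849 = 12354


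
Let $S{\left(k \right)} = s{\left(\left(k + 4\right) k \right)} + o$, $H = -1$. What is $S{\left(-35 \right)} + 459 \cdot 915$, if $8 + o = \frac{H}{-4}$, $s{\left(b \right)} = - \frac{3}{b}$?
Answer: $\frac{1822701253}{4340} \approx 4.1998 \cdot 10^{5}$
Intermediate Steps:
$o = - \frac{31}{4}$ ($o = -8 - \frac{1}{-4} = -8 - - \frac{1}{4} = -8 + \frac{1}{4} = - \frac{31}{4} \approx -7.75$)
$S{\left(k \right)} = - \frac{31}{4} - \frac{3}{k \left(4 + k\right)}$ ($S{\left(k \right)} = - \frac{3}{\left(k + 4\right) k} - \frac{31}{4} = - \frac{3}{\left(4 + k\right) k} - \frac{31}{4} = - \frac{3}{k \left(4 + k\right)} - \frac{31}{4} = - \frac{31}{4} - \frac{3}{k \left(4 + k\right)}$)
$S{\left(-35 \right)} + 459 \cdot 915 = \frac{-12 - - 1085 \left(4 - 35\right)}{4 \left(-35\right) \left(4 - 35\right)} + 459 \cdot 915 = \frac{1}{4} \left(- \frac{1}{35}\right) \frac{1}{-31} \left(-12 - \left(-1085\right) \left(-31\right)\right) + 419985 = \frac{1}{4} \left(- \frac{1}{35}\right) \left(- \frac{1}{31}\right) \left(-12 - 33635\right) + 419985 = \frac{1}{4} \left(- \frac{1}{35}\right) \left(- \frac{1}{31}\right) \left(-33647\right) + 419985 = - \frac{33647}{4340} + 419985 = \frac{1822701253}{4340}$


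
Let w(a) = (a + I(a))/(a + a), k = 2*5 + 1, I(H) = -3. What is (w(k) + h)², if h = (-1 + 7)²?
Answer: 160000/121 ≈ 1322.3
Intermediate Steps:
h = 36 (h = 6² = 36)
k = 11 (k = 10 + 1 = 11)
w(a) = (-3 + a)/(2*a) (w(a) = (a - 3)/(a + a) = (-3 + a)/((2*a)) = (-3 + a)*(1/(2*a)) = (-3 + a)/(2*a))
(w(k) + h)² = ((½)*(-3 + 11)/11 + 36)² = ((½)*(1/11)*8 + 36)² = (4/11 + 36)² = (400/11)² = 160000/121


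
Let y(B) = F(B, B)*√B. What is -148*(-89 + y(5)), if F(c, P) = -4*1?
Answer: 13172 + 592*√5 ≈ 14496.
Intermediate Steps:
F(c, P) = -4
y(B) = -4*√B
-148*(-89 + y(5)) = -148*(-89 - 4*√5) = 13172 + 592*√5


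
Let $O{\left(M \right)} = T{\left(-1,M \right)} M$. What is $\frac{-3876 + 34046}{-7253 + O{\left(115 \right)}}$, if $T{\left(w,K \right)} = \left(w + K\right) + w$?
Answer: $\frac{15085}{2871} \approx 5.2543$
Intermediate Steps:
$T{\left(w,K \right)} = K + 2 w$ ($T{\left(w,K \right)} = \left(K + w\right) + w = K + 2 w$)
$O{\left(M \right)} = M \left(-2 + M\right)$ ($O{\left(M \right)} = \left(M + 2 \left(-1\right)\right) M = \left(M - 2\right) M = \left(-2 + M\right) M = M \left(-2 + M\right)$)
$\frac{-3876 + 34046}{-7253 + O{\left(115 \right)}} = \frac{-3876 + 34046}{-7253 + 115 \left(-2 + 115\right)} = \frac{30170}{-7253 + 115 \cdot 113} = \frac{30170}{-7253 + 12995} = \frac{30170}{5742} = 30170 \cdot \frac{1}{5742} = \frac{15085}{2871}$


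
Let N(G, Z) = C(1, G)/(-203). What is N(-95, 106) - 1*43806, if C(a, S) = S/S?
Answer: -8892619/203 ≈ -43806.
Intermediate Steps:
C(a, S) = 1
N(G, Z) = -1/203 (N(G, Z) = 1/(-203) = 1*(-1/203) = -1/203)
N(-95, 106) - 1*43806 = -1/203 - 1*43806 = -1/203 - 43806 = -8892619/203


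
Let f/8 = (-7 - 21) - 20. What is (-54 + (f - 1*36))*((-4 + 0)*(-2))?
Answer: -3792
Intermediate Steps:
f = -384 (f = 8*((-7 - 21) - 20) = 8*(-28 - 20) = 8*(-48) = -384)
(-54 + (f - 1*36))*((-4 + 0)*(-2)) = (-54 + (-384 - 1*36))*((-4 + 0)*(-2)) = (-54 + (-384 - 36))*(-4*(-2)) = (-54 - 420)*8 = -474*8 = -3792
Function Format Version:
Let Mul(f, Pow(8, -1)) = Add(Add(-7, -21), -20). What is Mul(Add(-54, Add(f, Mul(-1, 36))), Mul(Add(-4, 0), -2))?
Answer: -3792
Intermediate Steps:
f = -384 (f = Mul(8, Add(Add(-7, -21), -20)) = Mul(8, Add(-28, -20)) = Mul(8, -48) = -384)
Mul(Add(-54, Add(f, Mul(-1, 36))), Mul(Add(-4, 0), -2)) = Mul(Add(-54, Add(-384, Mul(-1, 36))), Mul(Add(-4, 0), -2)) = Mul(Add(-54, Add(-384, -36)), Mul(-4, -2)) = Mul(Add(-54, -420), 8) = Mul(-474, 8) = -3792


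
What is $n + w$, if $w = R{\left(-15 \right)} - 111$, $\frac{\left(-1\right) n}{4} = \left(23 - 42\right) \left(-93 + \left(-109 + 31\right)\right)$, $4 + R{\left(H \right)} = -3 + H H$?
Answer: $-12889$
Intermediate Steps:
$R{\left(H \right)} = -7 + H^{2}$ ($R{\left(H \right)} = -4 + \left(-3 + H H\right) = -4 + \left(-3 + H^{2}\right) = -7 + H^{2}$)
$n = -12996$ ($n = - 4 \left(23 - 42\right) \left(-93 + \left(-109 + 31\right)\right) = - 4 \left(- 19 \left(-93 - 78\right)\right) = - 4 \left(\left(-19\right) \left(-171\right)\right) = \left(-4\right) 3249 = -12996$)
$w = 107$ ($w = \left(-7 + \left(-15\right)^{2}\right) - 111 = \left(-7 + 225\right) - 111 = 218 - 111 = 107$)
$n + w = -12996 + 107 = -12889$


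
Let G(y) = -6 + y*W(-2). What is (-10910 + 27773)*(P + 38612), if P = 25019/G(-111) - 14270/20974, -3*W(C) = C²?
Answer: 974016581806653/1489154 ≈ 6.5407e+8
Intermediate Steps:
W(C) = -C²/3
G(y) = -6 - 4*y/3 (G(y) = -6 + y*(-⅓*(-2)²) = -6 + y*(-⅓*4) = -6 + y*(-4/3) = -6 - 4*y/3)
P = 261361083/1489154 (P = 25019/(-6 - 4/3*(-111)) - 14270/20974 = 25019/(-6 + 148) - 14270*1/20974 = 25019/142 - 7135/10487 = 261361083/1489154 ≈ 175.51)
(-10910 + 27773)*(P + 38612) = (-10910 + 27773)*(261361083/1489154 + 38612) = 16863*(57760575331/1489154) = 974016581806653/1489154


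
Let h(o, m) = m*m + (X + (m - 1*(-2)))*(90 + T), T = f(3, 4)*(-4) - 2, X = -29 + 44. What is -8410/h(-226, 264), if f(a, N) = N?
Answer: -4205/44964 ≈ -0.093519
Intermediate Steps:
X = 15
T = -18 (T = 4*(-4) - 2 = -16 - 2 = -18)
h(o, m) = 1224 + m² + 72*m (h(o, m) = m*m + (15 + (m - 1*(-2)))*(90 - 18) = m² + (15 + (m + 2))*72 = m² + (15 + (2 + m))*72 = m² + (17 + m)*72 = m² + (1224 + 72*m) = 1224 + m² + 72*m)
-8410/h(-226, 264) = -8410/(1224 + 264² + 72*264) = -8410/(1224 + 69696 + 19008) = -8410/89928 = -8410*1/89928 = -4205/44964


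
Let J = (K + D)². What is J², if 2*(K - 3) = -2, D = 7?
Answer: 6561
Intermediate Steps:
K = 2 (K = 3 + (½)*(-2) = 3 - 1 = 2)
J = 81 (J = (2 + 7)² = 9² = 81)
J² = 81² = 6561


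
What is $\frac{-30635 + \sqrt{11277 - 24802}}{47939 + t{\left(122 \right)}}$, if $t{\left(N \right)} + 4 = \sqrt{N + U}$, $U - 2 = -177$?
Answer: $- \frac{30635 - 5 i \sqrt{541}}{47935 + i \sqrt{53}} \approx -0.63909 + 0.0025232 i$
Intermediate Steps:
$U = -175$ ($U = 2 - 177 = -175$)
$t{\left(N \right)} = -4 + \sqrt{-175 + N}$ ($t{\left(N \right)} = -4 + \sqrt{N - 175} = -4 + \sqrt{-175 + N}$)
$\frac{-30635 + \sqrt{11277 - 24802}}{47939 + t{\left(122 \right)}} = \frac{-30635 + \sqrt{11277 - 24802}}{47939 - \left(4 - \sqrt{-175 + 122}\right)} = \frac{-30635 + \sqrt{-13525}}{47939 - \left(4 - \sqrt{-53}\right)} = \frac{-30635 + 5 i \sqrt{541}}{47939 - \left(4 - i \sqrt{53}\right)} = \frac{-30635 + 5 i \sqrt{541}}{47935 + i \sqrt{53}}$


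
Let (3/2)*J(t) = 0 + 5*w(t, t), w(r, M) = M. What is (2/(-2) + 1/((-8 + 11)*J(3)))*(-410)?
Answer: 1189/3 ≈ 396.33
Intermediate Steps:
J(t) = 10*t/3 (J(t) = 2*(0 + 5*t)/3 = 2*(5*t)/3 = 10*t/3)
(2/(-2) + 1/((-8 + 11)*J(3)))*(-410) = (2/(-2) + 1/((-8 + 11)*(((10/3)*3))))*(-410) = (2*(-½) + 1/(3*10))*(-410) = (-1 + (⅓)*(⅒))*(-410) = (-1 + 1/30)*(-410) = -29/30*(-410) = 1189/3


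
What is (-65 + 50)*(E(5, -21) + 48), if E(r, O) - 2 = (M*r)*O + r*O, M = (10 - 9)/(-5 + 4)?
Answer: -750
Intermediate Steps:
M = -1 (M = 1/(-1) = 1*(-1) = -1)
E(r, O) = 2 (E(r, O) = 2 + ((-r)*O + r*O) = 2 + (-O*r + O*r) = 2 + 0 = 2)
(-65 + 50)*(E(5, -21) + 48) = (-65 + 50)*(2 + 48) = -15*50 = -750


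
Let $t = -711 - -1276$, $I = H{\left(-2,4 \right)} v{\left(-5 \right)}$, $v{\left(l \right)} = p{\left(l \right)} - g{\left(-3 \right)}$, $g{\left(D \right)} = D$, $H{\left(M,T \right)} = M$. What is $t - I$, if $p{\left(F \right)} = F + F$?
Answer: $551$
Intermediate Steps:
$p{\left(F \right)} = 2 F$
$v{\left(l \right)} = 3 + 2 l$ ($v{\left(l \right)} = 2 l - -3 = 2 l + 3 = 3 + 2 l$)
$I = 14$ ($I = - 2 \left(3 + 2 \left(-5\right)\right) = - 2 \left(3 - 10\right) = \left(-2\right) \left(-7\right) = 14$)
$t = 565$ ($t = -711 + 1276 = 565$)
$t - I = 565 - 14 = 551$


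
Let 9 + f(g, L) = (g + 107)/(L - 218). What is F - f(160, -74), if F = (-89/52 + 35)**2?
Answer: 220691373/197392 ≈ 1118.0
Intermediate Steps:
f(g, L) = -9 + (107 + g)/(-218 + L) (f(g, L) = -9 + (g + 107)/(L - 218) = -9 + (107 + g)/(-218 + L))
F = 2996361/2704 (F = (-89*1/52 + 35)**2 = (-89/52 + 35)**2 = (1731/52)**2 = 2996361/2704 ≈ 1108.1)
F - f(160, -74) = 2996361/2704 - (2069 + 160 - 9*(-74))/(-218 - 74) = 2996361/2704 - (2069 + 160 + 666)/(-292) = 2996361/2704 - (-1)*2895/292 = 2996361/2704 - 1*(-2895/292) = 2996361/2704 + 2895/292 = 220691373/197392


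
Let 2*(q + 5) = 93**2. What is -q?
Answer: -8639/2 ≈ -4319.5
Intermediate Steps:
q = 8639/2 (q = -5 + (1/2)*93**2 = -5 + (1/2)*8649 = -5 + 8649/2 = 8639/2 ≈ 4319.5)
-q = -1*8639/2 = -8639/2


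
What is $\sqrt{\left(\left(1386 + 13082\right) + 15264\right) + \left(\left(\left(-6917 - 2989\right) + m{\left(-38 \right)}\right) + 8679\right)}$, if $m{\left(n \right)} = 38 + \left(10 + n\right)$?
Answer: $\sqrt{28515} \approx 168.86$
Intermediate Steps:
$m{\left(n \right)} = 48 + n$
$\sqrt{\left(\left(1386 + 13082\right) + 15264\right) + \left(\left(\left(-6917 - 2989\right) + m{\left(-38 \right)}\right) + 8679\right)} = \sqrt{\left(\left(1386 + 13082\right) + 15264\right) + \left(\left(\left(-6917 - 2989\right) + \left(48 - 38\right)\right) + 8679\right)} = \sqrt{\left(14468 + 15264\right) + \left(\left(-9906 + 10\right) + 8679\right)} = \sqrt{29732 + \left(-9896 + 8679\right)} = \sqrt{29732 - 1217} = \sqrt{28515}$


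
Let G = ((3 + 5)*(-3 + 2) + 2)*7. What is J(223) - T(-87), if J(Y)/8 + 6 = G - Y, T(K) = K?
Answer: -2081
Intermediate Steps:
G = -42 (G = (8*(-1) + 2)*7 = (-8 + 2)*7 = -6*7 = -42)
J(Y) = -384 - 8*Y (J(Y) = -48 + 8*(-42 - Y) = -48 + (-336 - 8*Y) = -384 - 8*Y)
J(223) - T(-87) = (-384 - 8*223) - 1*(-87) = (-384 - 1784) + 87 = -2168 + 87 = -2081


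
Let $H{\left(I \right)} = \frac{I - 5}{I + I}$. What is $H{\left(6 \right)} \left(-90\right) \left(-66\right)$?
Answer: $495$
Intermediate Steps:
$H{\left(I \right)} = \frac{-5 + I}{2 I}$
$H{\left(6 \right)} \left(-90\right) \left(-66\right) = \frac{-5 + 6}{2 \cdot 6} \left(-90\right) \left(-66\right) = \frac{1}{2} \cdot \frac{1}{6} \cdot 1 \left(-90\right) \left(-66\right) = \frac{1}{12} \left(-90\right) \left(-66\right) = \left(- \frac{15}{2}\right) \left(-66\right) = 495$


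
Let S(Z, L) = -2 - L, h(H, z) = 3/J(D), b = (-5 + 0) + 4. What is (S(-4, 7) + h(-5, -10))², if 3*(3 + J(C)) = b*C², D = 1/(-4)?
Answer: 2099601/21025 ≈ 99.862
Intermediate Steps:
D = -¼ ≈ -0.25000
b = -1 (b = -5 + 4 = -1)
J(C) = -3 - C²/3 (J(C) = -3 + (-C²)/3 = -3 - C²/3)
h(H, z) = -144/145 (h(H, z) = 3/(-3 - (-¼)²/3) = 3/(-3 - ⅓*1/16) = 3/(-3 - 1/48) = 3/(-145/48) = 3*(-48/145) = -144/145)
(S(-4, 7) + h(-5, -10))² = ((-2 - 1*7) - 144/145)² = ((-2 - 7) - 144/145)² = (-9 - 144/145)² = (-1449/145)² = 2099601/21025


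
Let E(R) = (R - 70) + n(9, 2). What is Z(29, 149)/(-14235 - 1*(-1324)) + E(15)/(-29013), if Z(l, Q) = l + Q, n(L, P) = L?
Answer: -4570408/374586843 ≈ -0.012201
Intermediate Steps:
Z(l, Q) = Q + l
E(R) = -61 + R (E(R) = (R - 70) + 9 = (-70 + R) + 9 = -61 + R)
Z(29, 149)/(-14235 - 1*(-1324)) + E(15)/(-29013) = (149 + 29)/(-14235 - 1*(-1324)) + (-61 + 15)/(-29013) = 178/(-14235 + 1324) - 46*(-1/29013) = 178/(-12911) + 46/29013 = 178*(-1/12911) + 46/29013 = -178/12911 + 46/29013 = -4570408/374586843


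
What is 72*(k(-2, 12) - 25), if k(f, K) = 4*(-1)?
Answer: -2088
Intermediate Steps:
k(f, K) = -4
72*(k(-2, 12) - 25) = 72*(-4 - 25) = 72*(-29) = -2088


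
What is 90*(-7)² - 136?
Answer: 4274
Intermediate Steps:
90*(-7)² - 136 = 90*49 - 136 = 4410 - 136 = 4274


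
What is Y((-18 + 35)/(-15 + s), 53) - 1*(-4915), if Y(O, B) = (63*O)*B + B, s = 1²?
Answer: 1827/2 ≈ 913.50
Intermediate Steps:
s = 1
Y(O, B) = B + 63*B*O (Y(O, B) = 63*B*O + B = B + 63*B*O)
Y((-18 + 35)/(-15 + s), 53) - 1*(-4915) = 53*(1 + 63*((-18 + 35)/(-15 + 1))) - 1*(-4915) = 53*(1 + 63*(17/(-14))) + 4915 = 53*(1 + 63*(17*(-1/14))) + 4915 = 53*(1 + 63*(-17/14)) + 4915 = 53*(1 - 153/2) + 4915 = 53*(-151/2) + 4915 = -8003/2 + 4915 = 1827/2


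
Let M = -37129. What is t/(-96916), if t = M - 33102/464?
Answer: 8630479/22484512 ≈ 0.38384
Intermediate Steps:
t = -8630479/232 (t = -37129 - 33102/464 = -37129 - 33102*1/464 = -37129 - 16551/232 = -8630479/232 ≈ -37200.)
t/(-96916) = -8630479/232/(-96916) = -8630479/232*(-1/96916) = 8630479/22484512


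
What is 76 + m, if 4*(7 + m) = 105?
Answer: 381/4 ≈ 95.250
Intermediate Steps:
m = 77/4 (m = -7 + (¼)*105 = -7 + 105/4 = 77/4 ≈ 19.250)
76 + m = 76 + 77/4 = 381/4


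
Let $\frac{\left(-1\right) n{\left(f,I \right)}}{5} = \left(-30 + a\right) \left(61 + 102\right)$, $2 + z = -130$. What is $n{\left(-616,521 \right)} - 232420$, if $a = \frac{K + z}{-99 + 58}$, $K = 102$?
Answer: $- \frac{8551220}{41} \approx -2.0857 \cdot 10^{5}$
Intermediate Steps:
$z = -132$ ($z = -2 - 130 = -132$)
$a = \frac{30}{41}$ ($a = \frac{102 - 132}{-99 + 58} = - \frac{30}{-41} = \left(-30\right) \left(- \frac{1}{41}\right) = \frac{30}{41} \approx 0.73171$)
$n{\left(f,I \right)} = \frac{978000}{41}$ ($n{\left(f,I \right)} = - 5 \left(-30 + \frac{30}{41}\right) \left(61 + 102\right) = - 5 \left(\left(- \frac{1200}{41}\right) 163\right) = \left(-5\right) \left(- \frac{195600}{41}\right) = \frac{978000}{41}$)
$n{\left(-616,521 \right)} - 232420 = \frac{978000}{41} - 232420 = - \frac{8551220}{41}$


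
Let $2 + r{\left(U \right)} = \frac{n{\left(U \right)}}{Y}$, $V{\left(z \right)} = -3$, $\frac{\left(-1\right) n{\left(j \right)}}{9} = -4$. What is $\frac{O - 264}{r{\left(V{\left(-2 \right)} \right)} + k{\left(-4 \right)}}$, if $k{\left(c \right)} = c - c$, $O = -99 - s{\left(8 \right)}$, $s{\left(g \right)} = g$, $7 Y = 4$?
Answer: $- \frac{371}{61} \approx -6.082$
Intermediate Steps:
$n{\left(j \right)} = 36$ ($n{\left(j \right)} = \left(-9\right) \left(-4\right) = 36$)
$Y = \frac{4}{7}$ ($Y = \frac{1}{7} \cdot 4 = \frac{4}{7} \approx 0.57143$)
$O = -107$ ($O = -99 - 8 = -107$)
$k{\left(c \right)} = 0$
$r{\left(U \right)} = 61$ ($r{\left(U \right)} = -2 + \frac{36}{\frac{4}{7}} = -2 + 36 \cdot \frac{7}{4} = -2 + 63 = 61$)
$\frac{O - 264}{r{\left(V{\left(-2 \right)} \right)} + k{\left(-4 \right)}} = \frac{-107 - 264}{61 + 0} = - \frac{371}{61}$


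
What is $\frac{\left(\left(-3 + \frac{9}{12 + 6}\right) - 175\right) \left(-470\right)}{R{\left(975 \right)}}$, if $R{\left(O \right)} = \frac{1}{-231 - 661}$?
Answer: $-74415100$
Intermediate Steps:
$R{\left(O \right)} = - \frac{1}{892}$ ($R{\left(O \right)} = \frac{1}{-892} = - \frac{1}{892}$)
$\frac{\left(\left(-3 + \frac{9}{12 + 6}\right) - 175\right) \left(-470\right)}{R{\left(975 \right)}} = \frac{\left(\left(-3 + \frac{9}{12 + 6}\right) - 175\right) \left(-470\right)}{- \frac{1}{892}} = \left(\left(-3 + \frac{9}{18}\right) - 175\right) \left(-470\right) \left(-892\right) = \left(\left(-3 + 9 \cdot \frac{1}{18}\right) - 175\right) \left(-470\right) \left(-892\right) = \left(\left(-3 + \frac{1}{2}\right) - 175\right) \left(-470\right) \left(-892\right) = \left(- \frac{5}{2} - 175\right) \left(-470\right) \left(-892\right) = \left(- \frac{355}{2}\right) \left(-470\right) \left(-892\right) = 83425 \left(-892\right) = -74415100$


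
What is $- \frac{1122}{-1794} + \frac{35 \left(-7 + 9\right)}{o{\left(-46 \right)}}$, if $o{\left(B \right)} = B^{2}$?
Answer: $\frac{9057}{13754} \approx 0.6585$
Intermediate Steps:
$- \frac{1122}{-1794} + \frac{35 \left(-7 + 9\right)}{o{\left(-46 \right)}} = - \frac{1122}{-1794} + \frac{35 \left(-7 + 9\right)}{\left(-46\right)^{2}} = \left(-1122\right) \left(- \frac{1}{1794}\right) + \frac{35 \cdot 2}{2116} = \frac{187}{299} + 70 \cdot \frac{1}{2116} = \frac{187}{299} + \frac{35}{1058} = \frac{9057}{13754}$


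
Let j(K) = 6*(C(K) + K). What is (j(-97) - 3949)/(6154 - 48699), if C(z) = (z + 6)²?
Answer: -9031/8509 ≈ -1.0613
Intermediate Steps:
C(z) = (6 + z)²
j(K) = 6*K + 6*(6 + K)² (j(K) = 6*((6 + K)² + K) = 6*(K + (6 + K)²) = 6*K + 6*(6 + K)²)
(j(-97) - 3949)/(6154 - 48699) = ((6*(-97) + 6*(6 - 97)²) - 3949)/(6154 - 48699) = ((-582 + 6*(-91)²) - 3949)/(-42545) = ((-582 + 6*8281) - 3949)*(-1/42545) = ((-582 + 49686) - 3949)*(-1/42545) = (49104 - 3949)*(-1/42545) = 45155*(-1/42545) = -9031/8509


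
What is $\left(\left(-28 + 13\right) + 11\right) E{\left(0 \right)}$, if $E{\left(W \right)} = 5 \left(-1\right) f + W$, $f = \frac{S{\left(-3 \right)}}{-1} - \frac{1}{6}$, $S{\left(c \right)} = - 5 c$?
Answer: $- \frac{910}{3} \approx -303.33$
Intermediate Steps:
$f = - \frac{91}{6}$ ($f = \frac{\left(-5\right) \left(-3\right)}{-1} - \frac{1}{6} = 15 \left(-1\right) - \frac{1}{6} = -15 - \frac{1}{6} = - \frac{91}{6} \approx -15.167$)
$E{\left(W \right)} = \frac{455}{6} + W$ ($E{\left(W \right)} = 5 \left(-1\right) \left(- \frac{91}{6}\right) + W = \left(-5\right) \left(- \frac{91}{6}\right) + W = \frac{455}{6} + W$)
$\left(\left(-28 + 13\right) + 11\right) E{\left(0 \right)} = \left(\left(-28 + 13\right) + 11\right) \left(\frac{455}{6} + 0\right) = \left(-15 + 11\right) \frac{455}{6} = \left(-4\right) \frac{455}{6} = - \frac{910}{3}$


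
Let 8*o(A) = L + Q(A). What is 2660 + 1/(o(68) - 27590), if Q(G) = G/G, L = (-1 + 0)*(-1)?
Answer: 293554936/110359 ≈ 2660.0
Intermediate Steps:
L = 1 (L = -1*(-1) = 1)
Q(G) = 1
o(A) = ¼ (o(A) = (1 + 1)/8 = (⅛)*2 = ¼)
2660 + 1/(o(68) - 27590) = 2660 + 1/(¼ - 27590) = 2660 + 1/(-110359/4) = 2660 - 4/110359 = 293554936/110359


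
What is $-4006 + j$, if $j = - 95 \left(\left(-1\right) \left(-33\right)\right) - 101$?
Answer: $-7242$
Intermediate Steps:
$j = -3236$ ($j = \left(-95\right) 33 - 101 = -3135 - 101 = -3236$)
$-4006 + j = -4006 - 3236 = -7242$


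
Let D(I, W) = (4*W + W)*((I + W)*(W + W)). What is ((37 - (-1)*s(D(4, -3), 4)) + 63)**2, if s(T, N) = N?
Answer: 10816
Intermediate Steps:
D(I, W) = 10*W**2*(I + W) (D(I, W) = (5*W)*((I + W)*(2*W)) = (5*W)*(2*W*(I + W)) = 10*W**2*(I + W))
((37 - (-1)*s(D(4, -3), 4)) + 63)**2 = ((37 - (-1)*4) + 63)**2 = ((37 - 1*(-4)) + 63)**2 = ((37 + 4) + 63)**2 = (41 + 63)**2 = 104**2 = 10816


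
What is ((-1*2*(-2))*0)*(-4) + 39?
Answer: 39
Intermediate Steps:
((-1*2*(-2))*0)*(-4) + 39 = (-2*(-2)*0)*(-4) + 39 = (4*0)*(-4) + 39 = 0*(-4) + 39 = 0 + 39 = 39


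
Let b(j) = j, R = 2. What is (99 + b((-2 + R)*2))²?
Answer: 9801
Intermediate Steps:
(99 + b((-2 + R)*2))² = (99 + (-2 + 2)*2)² = (99 + 0*2)² = (99 + 0)² = 99² = 9801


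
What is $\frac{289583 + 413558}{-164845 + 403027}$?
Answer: $\frac{703141}{238182} \approx 2.9521$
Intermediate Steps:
$\frac{289583 + 413558}{-164845 + 403027} = \frac{703141}{238182}$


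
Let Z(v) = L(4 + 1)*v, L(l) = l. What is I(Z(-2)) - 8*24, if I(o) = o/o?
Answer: -191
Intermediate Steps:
Z(v) = 5*v (Z(v) = (4 + 1)*v = 5*v)
I(o) = 1
I(Z(-2)) - 8*24 = 1 - 8*24 = 1 - 192 = -191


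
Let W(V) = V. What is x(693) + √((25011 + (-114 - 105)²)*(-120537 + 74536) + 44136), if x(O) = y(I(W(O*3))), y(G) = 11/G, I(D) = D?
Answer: 1/189 + 6*I*√93242801 ≈ 0.005291 + 57937.0*I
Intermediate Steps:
x(O) = 11/(3*O) (x(O) = 11/((O*3)) = 11/((3*O)) = 11*(1/(3*O)) = 11/(3*O))
x(693) + √((25011 + (-114 - 105)²)*(-120537 + 74536) + 44136) = (11/3)/693 + √((25011 + (-114 - 105)²)*(-120537 + 74536) + 44136) = (11/3)*(1/693) + √((25011 + (-219)²)*(-46001) + 44136) = 1/189 + √((25011 + 47961)*(-46001) + 44136) = 1/189 + √(72972*(-46001) + 44136) = 1/189 + √(-3356784972 + 44136) = 1/189 + √(-3356740836) = 1/189 + 6*I*√93242801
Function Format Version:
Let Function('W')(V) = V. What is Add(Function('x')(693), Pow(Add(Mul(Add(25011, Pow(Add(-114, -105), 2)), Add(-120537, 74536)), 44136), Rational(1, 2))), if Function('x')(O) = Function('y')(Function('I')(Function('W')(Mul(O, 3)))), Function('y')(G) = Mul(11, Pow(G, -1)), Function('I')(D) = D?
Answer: Add(Rational(1, 189), Mul(6, I, Pow(93242801, Rational(1, 2)))) ≈ Add(0.0052910, Mul(57937., I))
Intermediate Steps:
Function('x')(O) = Mul(Rational(11, 3), Pow(O, -1)) (Function('x')(O) = Mul(11, Pow(Mul(O, 3), -1)) = Mul(11, Pow(Mul(3, O), -1)) = Mul(11, Mul(Rational(1, 3), Pow(O, -1))) = Mul(Rational(11, 3), Pow(O, -1)))
Add(Function('x')(693), Pow(Add(Mul(Add(25011, Pow(Add(-114, -105), 2)), Add(-120537, 74536)), 44136), Rational(1, 2))) = Add(Mul(Rational(11, 3), Pow(693, -1)), Pow(Add(Mul(Add(25011, Pow(Add(-114, -105), 2)), Add(-120537, 74536)), 44136), Rational(1, 2))) = Add(Mul(Rational(11, 3), Rational(1, 693)), Pow(Add(Mul(Add(25011, Pow(-219, 2)), -46001), 44136), Rational(1, 2))) = Add(Rational(1, 189), Pow(Add(Mul(Add(25011, 47961), -46001), 44136), Rational(1, 2))) = Add(Rational(1, 189), Pow(Add(Mul(72972, -46001), 44136), Rational(1, 2))) = Add(Rational(1, 189), Pow(Add(-3356784972, 44136), Rational(1, 2))) = Add(Rational(1, 189), Pow(-3356740836, Rational(1, 2))) = Add(Rational(1, 189), Mul(6, I, Pow(93242801, Rational(1, 2))))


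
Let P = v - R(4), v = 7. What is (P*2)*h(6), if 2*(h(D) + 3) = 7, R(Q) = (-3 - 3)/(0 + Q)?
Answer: 17/2 ≈ 8.5000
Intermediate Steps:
R(Q) = -6/Q
P = 17/2 (P = 7 - (-6)/4 = 7 - 1*(-3/2) = 7 + 3/2 = 17/2 ≈ 8.5000)
h(D) = ½ (h(D) = -3 + (½)*7 = -3 + 7/2 = ½)
(P*2)*h(6) = ((17/2)*2)*(½) = 17*(½) = 17/2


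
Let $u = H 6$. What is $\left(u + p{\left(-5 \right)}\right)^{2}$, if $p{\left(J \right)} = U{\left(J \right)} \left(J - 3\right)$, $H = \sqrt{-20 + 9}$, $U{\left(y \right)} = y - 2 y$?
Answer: $1204 - 480 i \sqrt{11} \approx 1204.0 - 1592.0 i$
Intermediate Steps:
$U{\left(y \right)} = - y$
$H = i \sqrt{11}$ ($H = \sqrt{-11} = i \sqrt{11} \approx 3.3166 i$)
$p{\left(J \right)} = - J \left(-3 + J\right)$ ($p{\left(J \right)} = - J \left(J - 3\right) = - J \left(-3 + J\right)$)
$u = 6 i \sqrt{11}$ ($u = i \sqrt{11} \cdot 6 = 6 i \sqrt{11} \approx 19.9 i$)
$\left(u + p{\left(-5 \right)}\right)^{2} = \left(6 i \sqrt{11} - 5 \left(3 - -5\right)\right)^{2} = \left(6 i \sqrt{11} - 5 \left(3 + 5\right)\right)^{2} = \left(6 i \sqrt{11} - 40\right)^{2} = \left(-40 + 6 i \sqrt{11}\right)^{2}$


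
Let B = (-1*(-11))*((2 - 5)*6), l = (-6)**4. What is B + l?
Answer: 1098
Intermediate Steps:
l = 1296
B = -198 (B = 11*(-3*6) = 11*(-18) = -198)
B + l = -198 + 1296 = 1098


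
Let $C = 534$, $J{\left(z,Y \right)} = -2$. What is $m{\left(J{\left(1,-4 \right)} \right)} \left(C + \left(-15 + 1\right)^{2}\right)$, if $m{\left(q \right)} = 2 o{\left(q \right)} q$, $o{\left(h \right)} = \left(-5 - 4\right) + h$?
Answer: $32120$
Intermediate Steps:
$o{\left(h \right)} = -9 + h$
$m{\left(q \right)} = q \left(-18 + 2 q\right)$ ($m{\left(q \right)} = 2 \left(-9 + q\right) q = \left(-18 + 2 q\right) q = q \left(-18 + 2 q\right)$)
$m{\left(J{\left(1,-4 \right)} \right)} \left(C + \left(-15 + 1\right)^{2}\right) = 2 \left(-2\right) \left(-9 - 2\right) \left(534 + \left(-15 + 1\right)^{2}\right) = 2 \left(-2\right) \left(-11\right) \left(534 + \left(-14\right)^{2}\right) = 44 \left(534 + 196\right) = 44 \cdot 730 = 32120$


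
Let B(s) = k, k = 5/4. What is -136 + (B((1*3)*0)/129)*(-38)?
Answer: -35183/258 ≈ -136.37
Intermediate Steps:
k = 5/4 (k = 5*(¼) = 5/4 ≈ 1.2500)
B(s) = 5/4
-136 + (B((1*3)*0)/129)*(-38) = -136 + ((5/4)/129)*(-38) = -136 + ((5/4)*(1/129))*(-38) = -136 + (5/516)*(-38) = -136 - 95/258 = -35183/258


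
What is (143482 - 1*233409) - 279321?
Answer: -369248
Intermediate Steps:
(143482 - 1*233409) - 279321 = (143482 - 233409) - 279321 = -89927 - 279321 = -369248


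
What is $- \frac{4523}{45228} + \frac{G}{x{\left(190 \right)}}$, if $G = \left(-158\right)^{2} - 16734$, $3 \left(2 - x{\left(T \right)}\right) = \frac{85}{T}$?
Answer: $\frac{42432859807}{9543108} \approx 4446.4$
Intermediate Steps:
$x{\left(T \right)} = 2 - \frac{85}{3 T}$ ($x{\left(T \right)} = 2 - \frac{85 \frac{1}{T}}{3} = 2 - \frac{85}{3 T}$)
$G = 8230$ ($G = 24964 - 16734 = 8230$)
$- \frac{4523}{45228} + \frac{G}{x{\left(190 \right)}} = - \frac{4523}{45228} + \frac{8230}{2 - \frac{85}{3 \cdot 190}} = \left(-4523\right) \frac{1}{45228} + \frac{8230}{2 - \frac{17}{114}} = - \frac{4523}{45228} + \frac{8230}{2 - \frac{17}{114}} = - \frac{4523}{45228} + \frac{8230}{\frac{211}{114}} = - \frac{4523}{45228} + 8230 \cdot \frac{114}{211} = - \frac{4523}{45228} + \frac{938220}{211} = \frac{42432859807}{9543108}$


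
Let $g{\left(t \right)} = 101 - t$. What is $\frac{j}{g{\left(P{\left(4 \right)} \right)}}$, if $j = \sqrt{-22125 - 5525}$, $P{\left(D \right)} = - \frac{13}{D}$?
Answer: $\frac{20 i \sqrt{1106}}{417} \approx 1.595 i$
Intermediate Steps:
$j = 5 i \sqrt{1106}$ ($j = \sqrt{-27650} = 5 i \sqrt{1106} \approx 166.28 i$)
$\frac{j}{g{\left(P{\left(4 \right)} \right)}} = \frac{5 i \sqrt{1106}}{101 - - \frac{13}{4}} = \frac{5 i \sqrt{1106}}{101 + \frac{13}{4}} = \frac{5 i \sqrt{1106}}{\frac{417}{4}} = 5 i \sqrt{1106} \cdot \frac{4}{417} = \frac{20 i \sqrt{1106}}{417}$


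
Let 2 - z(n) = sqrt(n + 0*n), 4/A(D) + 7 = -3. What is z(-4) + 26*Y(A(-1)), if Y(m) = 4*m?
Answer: -198/5 - 2*I ≈ -39.6 - 2.0*I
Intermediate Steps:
A(D) = -2/5 (A(D) = 4/(-7 - 3) = 4/(-10) = 4*(-1/10) = -2/5)
z(n) = 2 - sqrt(n) (z(n) = 2 - sqrt(n + 0*n) = 2 - sqrt(n + 0) = 2 - sqrt(n))
z(-4) + 26*Y(A(-1)) = (2 - sqrt(-4)) + 26*(4*(-2/5)) = (2 - 2*I) + 26*(-8/5) = (2 - 2*I) - 208/5 = -198/5 - 2*I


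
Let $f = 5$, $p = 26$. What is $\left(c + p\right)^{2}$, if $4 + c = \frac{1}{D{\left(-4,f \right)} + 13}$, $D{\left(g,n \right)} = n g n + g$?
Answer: $\frac{4004001}{8281} \approx 483.52$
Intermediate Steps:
$D{\left(g,n \right)} = g + g n^{2}$ ($D{\left(g,n \right)} = g n n + g = g n^{2} + g = g + g n^{2}$)
$c = - \frac{365}{91}$ ($c = -4 + \frac{1}{- 4 \left(1 + 5^{2}\right) + 13} = -4 + \frac{1}{- 4 \left(1 + 25\right) + 13} = -4 + \frac{1}{\left(-4\right) 26 + 13} = -4 + \frac{1}{-104 + 13} = -4 + \frac{1}{-91} = -4 - \frac{1}{91} = - \frac{365}{91} \approx -4.011$)
$\left(c + p\right)^{2} = \left(- \frac{365}{91} + 26\right)^{2} = \left(\frac{2001}{91}\right)^{2} = \frac{4004001}{8281}$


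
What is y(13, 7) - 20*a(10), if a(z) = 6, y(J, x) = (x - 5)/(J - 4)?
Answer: -1078/9 ≈ -119.78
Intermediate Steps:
y(J, x) = (-5 + x)/(-4 + J)
y(13, 7) - 20*a(10) = (-5 + 7)/(-4 + 13) - 20*6 = 2/9 - 120 = -1078/9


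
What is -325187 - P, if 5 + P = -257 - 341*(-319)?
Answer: -433704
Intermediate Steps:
P = 108517 (P = -5 + (-257 - 341*(-319)) = -5 + (-257 + 108779) = -5 + 108522 = 108517)
-325187 - P = -325187 - 1*108517 = -325187 - 108517 = -433704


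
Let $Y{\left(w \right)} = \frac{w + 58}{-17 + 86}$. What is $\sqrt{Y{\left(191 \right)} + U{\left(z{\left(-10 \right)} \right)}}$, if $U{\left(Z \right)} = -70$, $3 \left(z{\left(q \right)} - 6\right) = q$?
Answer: $\frac{i \sqrt{35121}}{23} \approx 8.1481 i$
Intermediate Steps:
$z{\left(q \right)} = 6 + \frac{q}{3}$
$Y{\left(w \right)} = \frac{58}{69} + \frac{w}{69}$ ($Y{\left(w \right)} = \frac{58 + w}{69} = \left(58 + w\right) \frac{1}{69} = \frac{58}{69} + \frac{w}{69}$)
$\sqrt{Y{\left(191 \right)} + U{\left(z{\left(-10 \right)} \right)}} = \sqrt{\left(\frac{58}{69} + \frac{1}{69} \cdot 191\right) - 70} = \sqrt{\left(\frac{58}{69} + \frac{191}{69}\right) - 70} = \sqrt{\frac{83}{23} - 70} = \sqrt{- \frac{1527}{23}} = \frac{i \sqrt{35121}}{23}$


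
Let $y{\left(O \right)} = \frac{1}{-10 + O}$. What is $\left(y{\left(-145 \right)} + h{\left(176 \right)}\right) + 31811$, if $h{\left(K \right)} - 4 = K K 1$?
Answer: $\frac{9732604}{155} \approx 62791.0$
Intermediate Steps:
$h{\left(K \right)} = 4 + K^{2}$ ($h{\left(K \right)} = 4 + K K 1 = 4 + K K = 4 + K^{2}$)
$\left(y{\left(-145 \right)} + h{\left(176 \right)}\right) + 31811 = \left(\frac{1}{-10 - 145} + \left(4 + 176^{2}\right)\right) + 31811 = \left(\frac{1}{-155} + \left(4 + 30976\right)\right) + 31811 = \left(- \frac{1}{155} + 30980\right) + 31811 = \frac{4801899}{155} + 31811 = \frac{9732604}{155}$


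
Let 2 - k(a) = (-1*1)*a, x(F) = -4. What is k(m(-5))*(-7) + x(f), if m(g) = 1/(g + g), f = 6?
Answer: -173/10 ≈ -17.300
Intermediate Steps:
m(g) = 1/(2*g)
k(a) = 2 + a (k(a) = 2 - (-1*1)*a = 2 - (-1)*a = 2 + a)
k(m(-5))*(-7) + x(f) = (2 + (½)/(-5))*(-7) - 4 = (2 + (½)*(-⅕))*(-7) - 4 = (2 - ⅒)*(-7) - 4 = (19/10)*(-7) - 4 = -133/10 - 4 = -173/10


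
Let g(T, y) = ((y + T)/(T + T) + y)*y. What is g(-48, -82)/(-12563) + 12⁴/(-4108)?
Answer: -1726034405/309652824 ≈ -5.5741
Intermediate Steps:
g(T, y) = y*(y + (T + y)/(2*T)) (g(T, y) = ((T + y)/((2*T)) + y)*y = ((T + y)*(1/(2*T)) + y)*y = ((T + y)/(2*T) + y)*y = (y + (T + y)/(2*T))*y = y*(y + (T + y)/(2*T)))
g(-48, -82)/(-12563) + 12⁴/(-4108) = ((½)*(-82)*(-82 - 48*(1 + 2*(-82)))/(-48))/(-12563) + 12⁴/(-4108) = ((½)*(-82)*(-1/48)*(-82 - 48*(1 - 164)))*(-1/12563) + 20736*(-1/4108) = ((½)*(-82)*(-1/48)*(-82 - 48*(-163)))*(-1/12563) - 5184/1027 = ((½)*(-82)*(-1/48)*(-82 + 7824))*(-1/12563) - 5184/1027 = ((½)*(-82)*(-1/48)*7742)*(-1/12563) - 5184/1027 = (158711/24)*(-1/12563) - 5184/1027 = -158711/301512 - 5184/1027 = -1726034405/309652824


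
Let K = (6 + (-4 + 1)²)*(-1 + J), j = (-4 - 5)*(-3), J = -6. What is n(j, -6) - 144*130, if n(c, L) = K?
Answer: -18825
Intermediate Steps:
j = 27 (j = -9*(-3) = 27)
K = -105 (K = (6 + (-4 + 1)²)*(-1 - 6) = (6 + (-3)²)*(-7) = (6 + 9)*(-7) = 15*(-7) = -105)
n(c, L) = -105
n(j, -6) - 144*130 = -105 - 144*130 = -105 - 18720 = -18825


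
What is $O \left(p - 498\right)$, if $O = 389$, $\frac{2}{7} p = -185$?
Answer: $- \frac{891199}{2} \approx -4.456 \cdot 10^{5}$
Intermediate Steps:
$p = - \frac{1295}{2}$ ($p = \frac{7}{2} \left(-185\right) = - \frac{1295}{2} \approx -647.5$)
$O \left(p - 498\right) = 389 \left(- \frac{1295}{2} - 498\right) = 389 \left(- \frac{2291}{2}\right) = - \frac{891199}{2}$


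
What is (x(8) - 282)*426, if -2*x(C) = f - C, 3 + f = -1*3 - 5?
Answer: -116085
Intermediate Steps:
f = -11 (f = -3 + (-1*3 - 5) = -3 + (-3 - 5) = -3 - 8 = -11)
x(C) = 11/2 + C/2 (x(C) = -(-11 - C)/2 = 11/2 + C/2)
(x(8) - 282)*426 = ((11/2 + (½)*8) - 282)*426 = ((11/2 + 4) - 282)*426 = (19/2 - 282)*426 = -545/2*426 = -116085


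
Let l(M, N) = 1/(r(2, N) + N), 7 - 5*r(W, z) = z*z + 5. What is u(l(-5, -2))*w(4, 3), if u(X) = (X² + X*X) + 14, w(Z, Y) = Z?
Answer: 1033/18 ≈ 57.389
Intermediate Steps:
r(W, z) = ⅖ - z²/5 (r(W, z) = 7/5 - (z*z + 5)/5 = 7/5 - (z² + 5)/5 = 7/5 - (5 + z²)/5 = 7/5 + (-1 - z²/5) = ⅖ - z²/5)
l(M, N) = 1/(⅖ + N - N²/5) (l(M, N) = 1/((⅖ - N²/5) + N) = 1/(⅖ + N - N²/5))
u(X) = 14 + 2*X² (u(X) = (X² + X²) + 14 = 2*X² + 14 = 14 + 2*X²)
u(l(-5, -2))*w(4, 3) = (14 + 2*(5/(2 - 1*(-2)² + 5*(-2)))²)*4 = (14 + 2*(5/(2 - 1*4 - 10))²)*4 = (14 + 2*(5/(2 - 4 - 10))²)*4 = (14 + 2*(5/(-12))²)*4 = (14 + 2*(5*(-1/12))²)*4 = (14 + 2*(-5/12)²)*4 = (14 + 2*(25/144))*4 = (14 + 25/72)*4 = (1033/72)*4 = 1033/18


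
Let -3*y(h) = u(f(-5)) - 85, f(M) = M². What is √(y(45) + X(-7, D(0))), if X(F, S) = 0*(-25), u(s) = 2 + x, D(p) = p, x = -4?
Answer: √29 ≈ 5.3852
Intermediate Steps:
u(s) = -2 (u(s) = 2 - 4 = -2)
y(h) = 29 (y(h) = -(-2 - 85)/3 = -⅓*(-87) = 29)
X(F, S) = 0
√(y(45) + X(-7, D(0))) = √(29 + 0) = √29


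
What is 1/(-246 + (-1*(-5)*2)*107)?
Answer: 1/824 ≈ 0.0012136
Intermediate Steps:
1/(-246 + (-1*(-5)*2)*107) = 1/(-246 + (5*2)*107) = 1/(-246 + 10*107) = 1/(-246 + 1070) = 1/824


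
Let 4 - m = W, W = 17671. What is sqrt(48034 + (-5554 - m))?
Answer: 3*sqrt(6683) ≈ 245.25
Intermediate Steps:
m = -17667 (m = 4 - 1*17671 = 4 - 17671 = -17667)
sqrt(48034 + (-5554 - m)) = sqrt(48034 + (-5554 - 1*(-17667))) = sqrt(48034 + (-5554 + 17667)) = sqrt(48034 + 12113) = sqrt(60147) = 3*sqrt(6683)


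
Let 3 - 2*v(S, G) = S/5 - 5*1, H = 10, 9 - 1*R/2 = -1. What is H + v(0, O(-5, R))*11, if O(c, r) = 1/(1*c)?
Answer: 54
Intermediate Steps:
R = 20 (R = 18 - 2*(-1) = 18 + 2 = 20)
O(c, r) = 1/c
v(S, G) = 4 - S/10 (v(S, G) = 3/2 - (S/5 - 5*1)/2 = 3/2 - (S*(⅕) - 5)/2 = 3/2 - (S/5 - 5)/2 = 3/2 - (-5 + S/5)/2 = 3/2 + (5/2 - S/10) = 4 - S/10)
H + v(0, O(-5, R))*11 = 10 + (4 - ⅒*0)*11 = 10 + (4 + 0)*11 = 10 + 4*11 = 10 + 44 = 54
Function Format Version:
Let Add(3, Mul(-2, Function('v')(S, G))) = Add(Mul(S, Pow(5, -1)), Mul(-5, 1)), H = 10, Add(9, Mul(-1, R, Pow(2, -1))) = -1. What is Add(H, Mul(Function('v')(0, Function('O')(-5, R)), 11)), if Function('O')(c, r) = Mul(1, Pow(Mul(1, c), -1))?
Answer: 54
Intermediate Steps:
R = 20 (R = Add(18, Mul(-2, -1)) = Add(18, 2) = 20)
Function('O')(c, r) = Pow(c, -1) (Function('O')(c, r) = Mul(1, Pow(c, -1)) = Pow(c, -1))
Function('v')(S, G) = Add(4, Mul(Rational(-1, 10), S)) (Function('v')(S, G) = Add(Rational(3, 2), Mul(Rational(-1, 2), Add(Mul(S, Pow(5, -1)), Mul(-5, 1)))) = Add(Rational(3, 2), Mul(Rational(-1, 2), Add(Mul(S, Rational(1, 5)), -5))) = Add(Rational(3, 2), Mul(Rational(-1, 2), Add(Mul(Rational(1, 5), S), -5))) = Add(Rational(3, 2), Mul(Rational(-1, 2), Add(-5, Mul(Rational(1, 5), S)))) = Add(Rational(3, 2), Add(Rational(5, 2), Mul(Rational(-1, 10), S))) = Add(4, Mul(Rational(-1, 10), S)))
Add(H, Mul(Function('v')(0, Function('O')(-5, R)), 11)) = Add(10, Mul(Add(4, Mul(Rational(-1, 10), 0)), 11)) = Add(10, Mul(Add(4, 0), 11)) = Add(10, Mul(4, 11)) = Add(10, 44) = 54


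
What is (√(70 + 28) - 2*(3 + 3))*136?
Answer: -1632 + 952*√2 ≈ -285.67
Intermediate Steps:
(√(70 + 28) - 2*(3 + 3))*136 = (√98 - 2*6)*136 = (7*√2 - 12)*136 = (-12 + 7*√2)*136 = -1632 + 952*√2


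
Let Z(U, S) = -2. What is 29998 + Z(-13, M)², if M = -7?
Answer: 30002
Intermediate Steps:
29998 + Z(-13, M)² = 29998 + (-2)² = 29998 + 4 = 30002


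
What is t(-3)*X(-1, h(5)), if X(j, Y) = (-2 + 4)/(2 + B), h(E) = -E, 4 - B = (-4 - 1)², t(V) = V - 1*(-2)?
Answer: 2/19 ≈ 0.10526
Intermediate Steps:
t(V) = 2 + V (t(V) = V + 2 = 2 + V)
B = -21 (B = 4 - (-4 - 1)² = 4 - 1*(-5)² = 4 - 1*25 = 4 - 25 = -21)
X(j, Y) = -2/19 (X(j, Y) = (-2 + 4)/(2 - 21) = 2/(-19) = 2*(-1/19) = -2/19)
t(-3)*X(-1, h(5)) = (2 - 3)*(-2/19) = -1*(-2/19) = 2/19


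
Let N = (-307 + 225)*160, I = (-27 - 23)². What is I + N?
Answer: -10620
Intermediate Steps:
I = 2500 (I = (-50)² = 2500)
N = -13120 (N = -82*160 = -13120)
I + N = 2500 - 13120 = -10620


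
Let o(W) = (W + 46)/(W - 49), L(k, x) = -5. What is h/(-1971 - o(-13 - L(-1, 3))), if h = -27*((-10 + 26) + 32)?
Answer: 3888/5911 ≈ 0.65776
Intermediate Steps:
h = -1296 (h = -27*(16 + 32) = -27*48 = -1296)
o(W) = (46 + W)/(-49 + W)
h/(-1971 - o(-13 - L(-1, 3))) = -1296/(-1971 - (46 + (-13 - 1*(-5)))/(-49 + (-13 - 1*(-5)))) = -1296/(-1971 - (46 + (-13 + 5))/(-49 + (-13 + 5))) = -1296/(-1971 - (46 - 8)/(-49 - 8)) = -1296/(-1971 - 38/(-57)) = -1296/(-1971 - (-1)*38/57) = -1296/(-1971 - 1*(-2/3)) = -1296/(-1971 + 2/3) = -1296/(-5911/3) = -1296*(-3/5911) = 3888/5911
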